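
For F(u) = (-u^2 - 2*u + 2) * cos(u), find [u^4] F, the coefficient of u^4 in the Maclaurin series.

Distribute the polynomial across the series and collect like powers.
So c_4 = F^(4)(0)/4! = 7/12.

7/12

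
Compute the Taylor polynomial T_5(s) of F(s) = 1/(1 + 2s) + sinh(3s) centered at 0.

Add the two expansions coefficient-wise.

-1199*s^5/40 + 16*s^4 - 7*s^3/2 + 4*s^2 + s + 1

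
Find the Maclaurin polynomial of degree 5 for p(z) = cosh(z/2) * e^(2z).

Take the Cauchy product of the two expansions.
p(0) = 1
p′(0) = 2
p′′(0) = 17/4
p′′′(0) = 19/2
p^(4)(0) = 353/16
p^(5)(0) = 421/8
Then c_k = p^(k)(0)/k! gives each Taylor coefficient.

421*z^5/960 + 353*z^4/384 + 19*z^3/12 + 17*z^2/8 + 2*z + 1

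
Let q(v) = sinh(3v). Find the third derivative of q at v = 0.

27

From the series, [v^3] q = 9/2; multiply by 3! = 6 to get 27.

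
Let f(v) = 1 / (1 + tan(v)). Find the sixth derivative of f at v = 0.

1952

Expand as Σ (-1)^k u^k with u equal to the inner function's series.
The coefficient of v^6 in the expansion is 122/45, so f^(6)(0) = 6! * (122/45) = 1952.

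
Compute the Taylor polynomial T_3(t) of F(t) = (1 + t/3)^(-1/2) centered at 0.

F(0) = 1
F′(0) = -1/6
F′′(0) = 1/12
F′′′(0) = -5/72
Dividing each by k! gives the coefficients c_0, ..., c_3.

-5*t^3/432 + t^2/24 - t/6 + 1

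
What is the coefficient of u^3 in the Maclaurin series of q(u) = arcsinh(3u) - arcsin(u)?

Add the two expansions coefficient-wise.
q(0) = 0
q′(0) = 2
q′′(0) = 0
q′′′(0) = -28
So c_3 = q′′′(0)/3! = -14/3.

-14/3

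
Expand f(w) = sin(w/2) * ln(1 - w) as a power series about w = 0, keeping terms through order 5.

-11*w^5/96 - 7*w^4/48 - w^3/4 - w^2/2

Multiply the two series term by term and collect like powers.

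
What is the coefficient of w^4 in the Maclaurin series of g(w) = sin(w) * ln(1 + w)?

Write out both Maclaurin series and multiply, keeping only the needed powers.
g(0) = 0
g′(0) = 0
g′′(0) = 2
g′′′(0) = -3
g^(4)(0) = 4

1/6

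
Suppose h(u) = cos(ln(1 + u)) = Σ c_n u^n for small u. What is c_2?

-1/2

Substitute the inner expansion into the outer series and collect powers.
h(0) = 1
h′(0) = 0
h′′(0) = -1
So c_2 = h′′(0)/2! = -1/2.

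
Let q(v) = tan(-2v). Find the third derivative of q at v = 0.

Use the known series and substitute for the argument.
From the series, [v^3] q = -8/3; multiply by 3! = 6 to get -16.

-16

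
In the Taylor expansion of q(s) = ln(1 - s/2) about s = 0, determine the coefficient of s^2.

Use the known series and substitute for the argument.
[s^0] = 0;  [s^1] = -1/2;  [s^2] = -1/8.

-1/8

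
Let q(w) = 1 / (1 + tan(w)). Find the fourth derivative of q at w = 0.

Write 1/(1+u) = 1 - u + u^2 - u^3 + ... and substitute the series for u.
The coefficient of w^4 in the expansion is 5/3, so q^(4)(0) = 4! * (5/3) = 40.

40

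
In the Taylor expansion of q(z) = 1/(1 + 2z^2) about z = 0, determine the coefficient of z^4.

c_4 = q^(4)(0)/4! = 4.

4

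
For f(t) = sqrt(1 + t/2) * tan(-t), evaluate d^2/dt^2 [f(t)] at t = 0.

Expand each factor separately, then convolve coefficients.
From the series, [t^2] f = -1/4; multiply by 2! = 2 to get -1/2.

-1/2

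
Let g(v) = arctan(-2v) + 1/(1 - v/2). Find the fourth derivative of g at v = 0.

3/2

Add the two expansions coefficient-wise.
The coefficient of v^4 in the expansion is 1/16, so g^(4)(0) = 4! * (1/16) = 3/2.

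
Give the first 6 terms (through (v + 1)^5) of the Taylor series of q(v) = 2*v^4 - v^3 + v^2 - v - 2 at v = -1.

q(-1) = 3
q′(-1) = -14
q′′(-1) = 32
q′′′(-1) = -54
q^(4)(-1) = 48
q^(5)(-1) = 0

2*(v + 1)^4 - 9*(v + 1)^3 + 16*(v + 1)^2 - 14*(v + 1) + 3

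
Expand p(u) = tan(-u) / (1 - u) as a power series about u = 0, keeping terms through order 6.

-22*u^6/15 - 22*u^5/15 - 4*u^4/3 - 4*u^3/3 - u^2 - u

Take the Cauchy product of the two expansions.
[u^0] = 0;  [u^1] = -1;  [u^2] = -1;  [u^3] = -4/3;  [u^4] = -4/3;  [u^5] = -22/15;  [u^6] = -22/15.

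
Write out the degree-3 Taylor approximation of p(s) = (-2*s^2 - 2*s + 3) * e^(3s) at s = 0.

-3*s^3/2 + 11*s^2/2 + 7*s + 3

Shift and add copies of the series according to the polynomial's terms.
p(0) = 3
p′(0) = 7
p′′(0) = 11
p′′′(0) = -9
Dividing each by k! gives the coefficients c_0, ..., c_3.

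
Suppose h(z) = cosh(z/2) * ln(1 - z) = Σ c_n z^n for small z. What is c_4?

-5/16

Multiply the two series term by term and collect like powers.
h(0) = 0
h′(0) = -1
h′′(0) = -1
h′′′(0) = -11/4
h^(4)(0) = -15/2
The Taylor polynomial is Σ h^(k)(0)/k! · z^k.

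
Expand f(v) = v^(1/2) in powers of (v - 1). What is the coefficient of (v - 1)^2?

-1/8

c_2 = f′′(1)/2! = -1/8.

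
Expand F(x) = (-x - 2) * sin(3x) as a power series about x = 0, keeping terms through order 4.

9*x^4/2 + 9*x^3 - 3*x^2 - 6*x

Distribute the polynomial across the series and collect like powers.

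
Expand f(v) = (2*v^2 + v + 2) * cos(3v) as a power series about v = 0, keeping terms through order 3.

-9*v^3/2 - 7*v^2 + v + 2

Distribute the polynomial across the series and collect like powers.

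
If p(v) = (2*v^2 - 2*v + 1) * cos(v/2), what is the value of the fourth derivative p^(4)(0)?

-95/16

Distribute the polynomial across the series and collect like powers.
The coefficient of v^4 in the expansion is -95/384, so p^(4)(0) = 4! * (-95/384) = -95/16.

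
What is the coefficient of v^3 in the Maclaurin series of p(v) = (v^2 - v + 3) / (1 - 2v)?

22

Multiply each power in the prefactor through the base expansion.
p(0) = 3
p′(0) = 5
p′′(0) = 22
p′′′(0) = 132
The Taylor polynomial is Σ p^(k)(0)/k! · v^k.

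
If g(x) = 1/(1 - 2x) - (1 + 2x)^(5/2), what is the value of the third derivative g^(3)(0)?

33

Combine the two series term by term.
From the series, [x^3] g = 11/2; multiply by 3! = 6 to get 33.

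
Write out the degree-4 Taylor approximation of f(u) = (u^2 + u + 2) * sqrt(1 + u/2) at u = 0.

-29*u^4/1024 + 15*u^3/64 + 19*u^2/16 + 3*u/2 + 2

Multiply each power in the prefactor through the base expansion.
f(0) = 2
f′(0) = 3/2
f′′(0) = 19/8
f′′′(0) = 45/32
f^(4)(0) = -87/128
Dividing each by k! gives the coefficients c_0, ..., c_4.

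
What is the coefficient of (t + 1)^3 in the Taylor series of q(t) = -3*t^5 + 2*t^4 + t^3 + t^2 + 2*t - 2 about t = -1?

q(-1) = 1
q′(-1) = -20
q′′(-1) = 80
q′′′(-1) = -222
So c_3 = q′′′(-1)/3! = -37.

-37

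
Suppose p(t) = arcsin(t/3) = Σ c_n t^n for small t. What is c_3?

1/162

p(0) = 0
p′(0) = 1/3
p′′(0) = 0
p′′′(0) = 1/27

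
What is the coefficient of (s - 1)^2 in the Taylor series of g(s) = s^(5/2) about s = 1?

Differentiate repeatedly and evaluate at the center.
[(s - 1)^0] = 1;  [(s - 1)^1] = 5/2;  [(s - 1)^2] = 15/8.

15/8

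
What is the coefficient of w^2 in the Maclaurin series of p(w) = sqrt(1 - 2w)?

-1/2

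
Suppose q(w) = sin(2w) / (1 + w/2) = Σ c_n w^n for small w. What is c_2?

-1

Take the Cauchy product of the two expansions.
q(0) = 0
q′(0) = 2
q′′(0) = -2
So c_2 = q′′(0)/2! = -1.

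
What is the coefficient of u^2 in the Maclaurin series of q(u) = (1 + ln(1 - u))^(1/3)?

Let u equal the inner series; expand the outer function in u and truncate.
[u^0] = 1;  [u^1] = -1/3;  [u^2] = -5/18.
So c_2 = q′′(0)/2! = -5/18.

-5/18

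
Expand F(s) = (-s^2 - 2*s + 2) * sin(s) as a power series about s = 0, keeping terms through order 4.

Distribute the polynomial across the series and collect like powers.
F(0) = 0
F′(0) = 2
F′′(0) = -4
F′′′(0) = -8
F^(4)(0) = 8
Dividing each by k! gives the coefficients c_0, ..., c_4.

s^4/3 - 4*s^3/3 - 2*s^2 + 2*s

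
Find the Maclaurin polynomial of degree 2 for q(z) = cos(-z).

Compute the successive derivatives at the expansion point and divide by k!.
q(0) = 1
q′(0) = 0
q′′(0) = -1
The Taylor polynomial is Σ q^(k)(0)/k! · z^k.

1 - z^2/2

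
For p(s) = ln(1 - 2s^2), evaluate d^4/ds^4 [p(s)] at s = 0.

-48

Compute the successive derivatives at the expansion point and divide by k!.
From the series, [s^4] p = -2; multiply by 4! = 24 to get -48.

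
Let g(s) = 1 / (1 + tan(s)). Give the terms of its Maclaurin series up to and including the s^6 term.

122*s^6/45 - 32*s^5/15 + 5*s^4/3 - 4*s^3/3 + s^2 - s + 1

Use the geometric series for the reciprocal, then substitute.
g(0) = 1
g′(0) = -1
g′′(0) = 2
g′′′(0) = -8
g^(4)(0) = 40
g^(5)(0) = -256
g^(6)(0) = 1952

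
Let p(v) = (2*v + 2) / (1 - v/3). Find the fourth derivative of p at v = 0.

Shift and add copies of the series according to the polynomial's terms.
From the series, [v^4] p = 8/81; multiply by 4! = 24 to get 64/27.

64/27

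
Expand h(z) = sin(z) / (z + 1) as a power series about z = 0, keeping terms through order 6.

-101*z^6/120 + 101*z^5/120 - 5*z^4/6 + 5*z^3/6 - z^2 + z

Multiply the numerator's expansion by the denominator's geometric series.
h(0) = 0
h′(0) = 1
h′′(0) = -2
h′′′(0) = 5
h^(4)(0) = -20
h^(5)(0) = 101
h^(6)(0) = -606
Then c_k = h^(k)(0)/k! gives each Taylor coefficient.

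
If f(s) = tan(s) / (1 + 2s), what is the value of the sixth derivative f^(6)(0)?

-25152

Expand each factor separately, then convolve coefficients.
The coefficient of s^6 in the expansion is -524/15, so f^(6)(0) = 6! * (-524/15) = -25152.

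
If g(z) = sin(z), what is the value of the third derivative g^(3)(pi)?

1

The coefficient of (z - pi)^3 in the expansion is 1/6, so g′′′(pi) = 3! * (1/6) = 1.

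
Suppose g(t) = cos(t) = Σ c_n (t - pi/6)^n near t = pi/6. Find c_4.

sqrt(3)/48

g(pi/6) = sqrt(3)/2
g′(pi/6) = -1/2
g′′(pi/6) = -sqrt(3)/2
g′′′(pi/6) = 1/2
g^(4)(pi/6) = sqrt(3)/2
So c_4 = g^(4)(pi/6)/4! = sqrt(3)/48.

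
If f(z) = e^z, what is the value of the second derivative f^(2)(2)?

e^(2)

The coefficient of (z - 2)^2 in the expansion is e^(2)/2, so f′′(2) = 2! * (e^(2)/2) = e^(2).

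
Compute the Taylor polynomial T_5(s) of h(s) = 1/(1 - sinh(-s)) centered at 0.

-181*s^5/120 + 4*s^4/3 - 7*s^3/6 + s^2 - s + 1

Compose series: expand the inner function first, then feed it into the outer expansion.
[s^0] = 1;  [s^1] = -1;  [s^2] = 1;  [s^3] = -7/6;  [s^4] = 4/3;  [s^5] = -181/120.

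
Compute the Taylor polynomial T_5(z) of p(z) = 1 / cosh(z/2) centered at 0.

5*z^4/384 - z^2/8 + 1

Write the quotient as an unknown series and match coefficients against numerator = denominator · series.
[z^0] = 1;  [z^1] = 0;  [z^2] = -1/8;  [z^3] = 0;  [z^4] = 5/384;  [z^5] = 0.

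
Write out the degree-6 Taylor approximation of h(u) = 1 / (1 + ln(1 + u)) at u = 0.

Expand as Σ (-1)^k u^k with u equal to the inner function's series.
h(0) = 1
h′(0) = -1
h′′(0) = 3
h′′′(0) = -14
h^(4)(0) = 88
h^(5)(0) = -694
h^(6)(0) = 6578
The Taylor polynomial is Σ h^(k)(0)/k! · u^k.

3289*u^6/360 - 347*u^5/60 + 11*u^4/3 - 7*u^3/3 + 3*u^2/2 - u + 1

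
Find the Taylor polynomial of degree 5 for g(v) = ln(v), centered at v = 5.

(v - 5)^5/15625 - (v - 5)^4/2500 + (v - 5)^3/375 - (v - 5)^2/50 + (v - 5)/5 + ln(5)

Apply the Taylor formula c_k = f^(k)(a)/k!.
g(5) = ln(5)
g′(5) = 1/5
g′′(5) = -1/25
g′′′(5) = 2/125
g^(4)(5) = -6/625
g^(5)(5) = 24/3125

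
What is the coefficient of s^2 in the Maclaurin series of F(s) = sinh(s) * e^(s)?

1

Take the Cauchy product of the two expansions.
F(0) = 0
F′(0) = 1
F′′(0) = 2
So c_2 = F′′(0)/2! = 1.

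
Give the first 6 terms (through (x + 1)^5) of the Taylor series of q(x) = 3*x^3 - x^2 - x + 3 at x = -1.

[(x + 1)^0] = 0;  [(x + 1)^1] = 10;  [(x + 1)^2] = -10;  [(x + 1)^3] = 3;  [(x + 1)^4] = 0;  [(x + 1)^5] = 0.

3*(x + 1)^3 - 10*(x + 1)^2 + 10*(x + 1)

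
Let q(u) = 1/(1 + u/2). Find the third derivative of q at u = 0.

-3/4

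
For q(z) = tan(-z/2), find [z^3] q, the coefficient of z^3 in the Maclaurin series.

-1/24

Differentiate repeatedly and evaluate at the center.
q(0) = 0
q′(0) = -1/2
q′′(0) = 0
q′′′(0) = -1/4
So c_3 = q′′′(0)/3! = -1/24.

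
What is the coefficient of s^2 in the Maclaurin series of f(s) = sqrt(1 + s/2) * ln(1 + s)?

-1/4

Expand each factor separately, then convolve coefficients.
So c_2 = f′′(0)/2! = -1/4.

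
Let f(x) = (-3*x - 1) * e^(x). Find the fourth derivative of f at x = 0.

-13

Shift and add copies of the series according to the polynomial's terms.
From the series, [x^4] f = -13/24; multiply by 4! = 24 to get -13.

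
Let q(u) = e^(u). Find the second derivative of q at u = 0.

From the series, [u^2] q = 1/2; multiply by 2! = 2 to get 1.

1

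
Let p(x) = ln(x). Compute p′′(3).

Use the known series and substitute for the argument.
The coefficient of (x - 3)^2 in the expansion is -1/18, so p′′(3) = 2! * (-1/18) = -1/9.

-1/9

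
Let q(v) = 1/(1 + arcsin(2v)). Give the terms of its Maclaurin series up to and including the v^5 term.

-252*v^5/5 + 64*v^4/3 - 28*v^3/3 + 4*v^2 - 2*v + 1

Substitute the inner expansion into the outer series and collect powers.
q(0) = 1
q′(0) = -2
q′′(0) = 8
q′′′(0) = -56
q^(4)(0) = 512
q^(5)(0) = -6048
Then c_k = q^(k)(0)/k! gives each Taylor coefficient.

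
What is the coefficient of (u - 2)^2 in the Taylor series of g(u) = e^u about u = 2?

e^(2)/2

[(u - 2)^0] = e^(2);  [(u - 2)^1] = e^(2);  [(u - 2)^2] = e^(2)/2.
So c_2 = g′′(2)/2! = e^(2)/2.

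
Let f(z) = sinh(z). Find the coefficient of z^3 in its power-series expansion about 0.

f(0) = 0
f′(0) = 1
f′′(0) = 0
f′′′(0) = 1
So c_3 = f′′′(0)/3! = 1/6.

1/6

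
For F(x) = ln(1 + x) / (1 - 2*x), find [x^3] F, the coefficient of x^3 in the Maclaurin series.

10/3

Multiply the numerator's expansion by the denominator's geometric series.
F(0) = 0
F′(0) = 1
F′′(0) = 3
F′′′(0) = 20
The Taylor polynomial is Σ F^(k)(0)/k! · x^k.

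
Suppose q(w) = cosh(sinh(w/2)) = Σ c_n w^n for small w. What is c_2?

1/8

Let u equal the inner series; expand the outer function in u and truncate.
[w^0] = 1;  [w^1] = 0;  [w^2] = 1/8.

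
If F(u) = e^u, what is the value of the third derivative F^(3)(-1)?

e^(-1)

From the series, [(u + 1)^3] F = e^(-1)/6; multiply by 3! = 6 to get e^(-1).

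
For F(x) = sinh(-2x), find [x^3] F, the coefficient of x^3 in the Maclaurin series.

F(0) = 0
F′(0) = -2
F′′(0) = 0
F′′′(0) = -8
Dividing each by k! gives the coefficients c_0, ..., c_3.

-4/3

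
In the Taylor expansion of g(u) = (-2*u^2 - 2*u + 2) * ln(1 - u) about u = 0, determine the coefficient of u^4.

7/6

Shift and add copies of the series according to the polynomial's terms.
[u^0] = 0;  [u^1] = -2;  [u^2] = 1;  [u^3] = 7/3;  [u^4] = 7/6.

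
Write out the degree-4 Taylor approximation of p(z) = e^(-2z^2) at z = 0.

Use the known series and substitute for the argument.
p(0) = 1
p′(0) = 0
p′′(0) = -4
p′′′(0) = 0
p^(4)(0) = 48

2*z^4 - 2*z^2 + 1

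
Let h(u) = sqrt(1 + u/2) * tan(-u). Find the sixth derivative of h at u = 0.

-13563/512

Write out both Maclaurin series and multiply, keeping only the needed powers.
From the series, [u^6] h = -1507/40960; multiply by 6! = 720 to get -13563/512.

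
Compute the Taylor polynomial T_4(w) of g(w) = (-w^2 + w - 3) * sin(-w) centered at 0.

Multiply each power in the prefactor through the base expansion.
[w^0] = 0;  [w^1] = 3;  [w^2] = -1;  [w^3] = 1/2;  [w^4] = 1/6.

w^4/6 + w^3/2 - w^2 + 3*w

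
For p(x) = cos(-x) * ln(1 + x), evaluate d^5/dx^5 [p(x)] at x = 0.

Take the Cauchy product of the two expansions.
The coefficient of x^5 in the expansion is 3/40, so p^(5)(0) = 5! * (3/40) = 9.

9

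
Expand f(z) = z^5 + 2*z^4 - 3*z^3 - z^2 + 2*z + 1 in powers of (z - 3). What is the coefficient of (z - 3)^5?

f(3) = 322
f′(3) = 536
f′′(3) = 700
f′′′(3) = 666
f^(4)(3) = 408
f^(5)(3) = 120
So c_5 = f^(5)(3)/5! = 1.

1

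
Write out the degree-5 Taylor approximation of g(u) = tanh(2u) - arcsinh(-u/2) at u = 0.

16393*u^5/3840 - 43*u^3/16 + 5*u/2

Expand each term separately and add.
g(0) = 0
g′(0) = 5/2
g′′(0) = 0
g′′′(0) = -129/8
g^(4)(0) = 0
g^(5)(0) = 16393/32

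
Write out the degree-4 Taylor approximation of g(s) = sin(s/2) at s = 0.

g(0) = 0
g′(0) = 1/2
g′′(0) = 0
g′′′(0) = -1/8
g^(4)(0) = 0
Then c_k = g^(k)(0)/k! gives each Taylor coefficient.

-s^3/48 + s/2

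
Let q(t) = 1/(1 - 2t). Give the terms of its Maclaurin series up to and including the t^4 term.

Differentiate repeatedly and evaluate at the center.
q(0) = 1
q′(0) = 2
q′′(0) = 8
q′′′(0) = 48
q^(4)(0) = 384
Dividing each by k! gives the coefficients c_0, ..., c_4.

16*t^4 + 8*t^3 + 4*t^2 + 2*t + 1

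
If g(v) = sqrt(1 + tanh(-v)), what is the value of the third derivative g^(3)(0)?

5/8

Plug the Maclaurin series of the inner function into that of the outer and collect terms.
The coefficient of v^3 in the expansion is 5/48, so g′′′(0) = 3! * (5/48) = 5/8.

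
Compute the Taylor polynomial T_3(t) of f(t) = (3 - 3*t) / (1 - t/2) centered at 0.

-3*t^3/8 - 3*t^2/4 - 3*t/2 + 3

Multiply each power in the prefactor through the base expansion.
f(0) = 3
f′(0) = -3/2
f′′(0) = -3/2
f′′′(0) = -9/4
Then c_k = f^(k)(0)/k! gives each Taylor coefficient.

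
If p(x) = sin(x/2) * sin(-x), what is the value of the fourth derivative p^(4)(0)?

5/2

Multiply the two series term by term and collect like powers.
The coefficient of x^4 in the expansion is 5/48, so p^(4)(0) = 4! * (5/48) = 5/2.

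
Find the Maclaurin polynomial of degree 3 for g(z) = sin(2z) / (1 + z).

2*z^3/3 - 2*z^2 + 2*z

Take the Cauchy product of the two expansions.
g(0) = 0
g′(0) = 2
g′′(0) = -4
g′′′(0) = 4
The Taylor polynomial is Σ g^(k)(0)/k! · z^k.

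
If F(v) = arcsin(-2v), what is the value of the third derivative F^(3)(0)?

-8

Use the known series and substitute for the argument.
The coefficient of v^3 in the expansion is -4/3, so F′′′(0) = 3! * (-4/3) = -8.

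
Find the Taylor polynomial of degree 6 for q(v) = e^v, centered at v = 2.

q(2) = e^(2)
q′(2) = e^(2)
q′′(2) = e^(2)
q′′′(2) = e^(2)
q^(4)(2) = e^(2)
q^(5)(2) = e^(2)
q^(6)(2) = e^(2)
The Taylor polynomial is Σ q^(k)(2)/k! · (v - 2)^k.

(v - 2)^6*e^(2)/720 + (v - 2)^5*e^(2)/120 + (v - 2)^4*e^(2)/24 + (v - 2)^3*e^(2)/6 + (v - 2)^2*e^(2)/2 + (v - 2)*e^(2) + e^(2)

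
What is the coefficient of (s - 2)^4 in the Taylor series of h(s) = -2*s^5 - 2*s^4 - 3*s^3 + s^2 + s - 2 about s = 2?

h(2) = -116
h′(2) = -255
h′′(2) = -450
h′′′(2) = -594
h^(4)(2) = -528
Then c_k = h^(k)(2)/k! gives each Taylor coefficient.

-22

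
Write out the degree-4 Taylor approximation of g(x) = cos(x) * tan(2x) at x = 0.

5*x^3/3 + 2*x

Take the Cauchy product of the two expansions.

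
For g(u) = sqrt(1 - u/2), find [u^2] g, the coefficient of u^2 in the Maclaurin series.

-1/32

Apply the Taylor formula c_k = f^(k)(a)/k!.
g(0) = 1
g′(0) = -1/4
g′′(0) = -1/16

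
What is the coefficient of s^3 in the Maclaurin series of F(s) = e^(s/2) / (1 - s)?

79/48

Write out both Maclaurin series and multiply, keeping only the needed powers.
F(0) = 1
F′(0) = 3/2
F′′(0) = 13/4
F′′′(0) = 79/8
So c_3 = F′′′(0)/3! = 79/48.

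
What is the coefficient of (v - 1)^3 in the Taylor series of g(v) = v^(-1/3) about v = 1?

[(v - 1)^0] = 1;  [(v - 1)^1] = -1/3;  [(v - 1)^2] = 2/9;  [(v - 1)^3] = -14/81.
So c_3 = g′′′(1)/3! = -14/81.

-14/81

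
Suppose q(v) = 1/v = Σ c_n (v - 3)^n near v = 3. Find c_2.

Compute the successive derivatives at the expansion point and divide by k!.
q(3) = 1/3
q′(3) = -1/9
q′′(3) = 2/27
So c_2 = q′′(3)/2! = 1/27.

1/27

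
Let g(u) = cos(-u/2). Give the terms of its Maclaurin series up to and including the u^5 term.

u^4/384 - u^2/8 + 1

Use the known series and substitute for the argument.
g(0) = 1
g′(0) = 0
g′′(0) = -1/4
g′′′(0) = 0
g^(4)(0) = 1/16
g^(5)(0) = 0
Dividing each by k! gives the coefficients c_0, ..., c_5.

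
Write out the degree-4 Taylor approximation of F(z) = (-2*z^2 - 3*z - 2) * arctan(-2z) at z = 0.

-8*z^4 - 4*z^3/3 + 6*z^2 + 4*z

Distribute the polynomial across the series and collect like powers.
[z^0] = 0;  [z^1] = 4;  [z^2] = 6;  [z^3] = -4/3;  [z^4] = -8.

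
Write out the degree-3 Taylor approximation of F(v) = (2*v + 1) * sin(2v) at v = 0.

Distribute the polynomial across the series and collect like powers.
F(0) = 0
F′(0) = 2
F′′(0) = 8
F′′′(0) = -8

-4*v^3/3 + 4*v^2 + 2*v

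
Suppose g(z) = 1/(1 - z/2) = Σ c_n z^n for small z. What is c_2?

1/4

g(0) = 1
g′(0) = 1/2
g′′(0) = 1/2
Dividing each by k! gives the coefficients c_0, ..., c_2.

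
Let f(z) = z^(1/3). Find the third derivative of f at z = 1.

The coefficient of (z - 1)^3 in the expansion is 5/81, so f′′′(1) = 3! * (5/81) = 10/27.

10/27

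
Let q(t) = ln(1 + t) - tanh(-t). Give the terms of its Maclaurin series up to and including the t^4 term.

Add the two expansions coefficient-wise.
q(0) = 0
q′(0) = 2
q′′(0) = -1
q′′′(0) = 0
q^(4)(0) = -6

-t^4/4 - t^2/2 + 2*t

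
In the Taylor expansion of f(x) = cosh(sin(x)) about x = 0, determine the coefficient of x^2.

Plug the Maclaurin series of the inner function into that of the outer and collect terms.
f(0) = 1
f′(0) = 0
f′′(0) = 1

1/2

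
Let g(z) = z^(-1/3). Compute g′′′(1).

The coefficient of (z - 1)^3 in the expansion is -14/81, so g′′′(1) = 3! * (-14/81) = -28/27.

-28/27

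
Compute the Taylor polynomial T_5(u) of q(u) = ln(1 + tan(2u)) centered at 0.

Compose series: expand the inner function first, then feed it into the outer expansion.
[u^0] = 0;  [u^1] = 2;  [u^2] = -2;  [u^3] = 16/3;  [u^4] = -28/3;  [u^5] = 64/3.

64*u^5/3 - 28*u^4/3 + 16*u^3/3 - 2*u^2 + 2*u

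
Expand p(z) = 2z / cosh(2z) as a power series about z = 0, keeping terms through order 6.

Invert the denominator's series and multiply.
p(0) = 0
p′(0) = 2
p′′(0) = 0
p′′′(0) = -24
p^(4)(0) = 0
p^(5)(0) = 800
p^(6)(0) = 0

20*z^5/3 - 4*z^3 + 2*z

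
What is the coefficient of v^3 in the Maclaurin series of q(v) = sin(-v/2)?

Compute the successive derivatives at the expansion point and divide by k!.
q(0) = 0
q′(0) = -1/2
q′′(0) = 0
q′′′(0) = 1/8
So c_3 = q′′′(0)/3! = 1/48.

1/48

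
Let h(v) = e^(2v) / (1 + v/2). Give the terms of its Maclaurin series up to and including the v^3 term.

17*v^3/24 + 5*v^2/4 + 3*v/2 + 1

Multiply the two series term by term and collect like powers.
h(0) = 1
h′(0) = 3/2
h′′(0) = 5/2
h′′′(0) = 17/4
The Taylor polynomial is Σ h^(k)(0)/k! · v^k.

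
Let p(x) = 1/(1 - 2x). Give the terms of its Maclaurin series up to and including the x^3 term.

Compute the successive derivatives at the expansion point and divide by k!.
[x^0] = 1;  [x^1] = 2;  [x^2] = 4;  [x^3] = 8.

8*x^3 + 4*x^2 + 2*x + 1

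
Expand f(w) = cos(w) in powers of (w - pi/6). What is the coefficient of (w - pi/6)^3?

Use the known series and substitute for the argument.
[(w - pi/6)^0] = sqrt(3)/2;  [(w - pi/6)^1] = -1/2;  [(w - pi/6)^2] = -sqrt(3)/4;  [(w - pi/6)^3] = 1/12.
So c_3 = f′′′(pi/6)/3! = 1/12.

1/12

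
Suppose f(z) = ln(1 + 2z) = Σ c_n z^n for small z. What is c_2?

-2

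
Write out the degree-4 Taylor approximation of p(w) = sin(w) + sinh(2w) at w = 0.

7*w^3/6 + 3*w

Combine the two series term by term.
p(0) = 0
p′(0) = 3
p′′(0) = 0
p′′′(0) = 7
p^(4)(0) = 0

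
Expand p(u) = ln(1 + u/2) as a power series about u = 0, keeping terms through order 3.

[u^0] = 0;  [u^1] = 1/2;  [u^2] = -1/8;  [u^3] = 1/24.

u^3/24 - u^2/8 + u/2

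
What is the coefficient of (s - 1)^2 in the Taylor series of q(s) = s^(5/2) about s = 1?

c_2 = q′′(1)/2! = 15/8.

15/8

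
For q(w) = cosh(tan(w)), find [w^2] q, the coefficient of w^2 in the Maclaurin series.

1/2

Substitute the inner expansion into the outer series and collect powers.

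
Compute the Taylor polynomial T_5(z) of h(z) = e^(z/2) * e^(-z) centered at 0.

-z^5/3840 + z^4/384 - z^3/48 + z^2/8 - z/2 + 1

Write out both Maclaurin series and multiply, keeping only the needed powers.
h(0) = 1
h′(0) = -1/2
h′′(0) = 1/4
h′′′(0) = -1/8
h^(4)(0) = 1/16
h^(5)(0) = -1/32
Dividing each by k! gives the coefficients c_0, ..., c_5.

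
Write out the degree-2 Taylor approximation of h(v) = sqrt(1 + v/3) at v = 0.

-v^2/72 + v/6 + 1

h(0) = 1
h′(0) = 1/6
h′′(0) = -1/36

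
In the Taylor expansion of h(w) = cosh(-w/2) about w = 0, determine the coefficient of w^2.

1/8

Differentiate repeatedly and evaluate at the center.
[w^0] = 1;  [w^1] = 0;  [w^2] = 1/8.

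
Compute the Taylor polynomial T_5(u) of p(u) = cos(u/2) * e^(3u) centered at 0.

Write out both Maclaurin series and multiply, keeping only the needed powers.

941*u^5/640 + 1081*u^4/384 + 33*u^3/8 + 35*u^2/8 + 3*u + 1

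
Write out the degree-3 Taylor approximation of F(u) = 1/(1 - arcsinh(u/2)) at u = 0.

5*u^3/48 + u^2/4 + u/2 + 1

Plug the Maclaurin series of the inner function into that of the outer and collect terms.
F(0) = 1
F′(0) = 1/2
F′′(0) = 1/2
F′′′(0) = 5/8
The Taylor polynomial is Σ F^(k)(0)/k! · u^k.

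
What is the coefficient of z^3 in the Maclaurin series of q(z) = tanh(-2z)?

8/3

Differentiate repeatedly and evaluate at the center.
q(0) = 0
q′(0) = -2
q′′(0) = 0
q′′′(0) = 16
So c_3 = q′′′(0)/3! = 8/3.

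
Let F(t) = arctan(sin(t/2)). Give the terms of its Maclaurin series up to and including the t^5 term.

3*t^5/256 - t^3/16 + t/2

Compose series: expand the inner function first, then feed it into the outer expansion.
F(0) = 0
F′(0) = 1/2
F′′(0) = 0
F′′′(0) = -3/8
F^(4)(0) = 0
F^(5)(0) = 45/32
Then c_k = F^(k)(0)/k! gives each Taylor coefficient.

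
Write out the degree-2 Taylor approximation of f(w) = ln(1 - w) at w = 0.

-w^2/2 - w

f(0) = 0
f′(0) = -1
f′′(0) = -1
Then c_k = f^(k)(0)/k! gives each Taylor coefficient.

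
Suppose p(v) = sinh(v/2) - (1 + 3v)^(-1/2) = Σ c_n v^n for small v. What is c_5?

Expand each term separately and add.
p(0) = -1
p′(0) = 2
p′′(0) = -27/4
p′′′(0) = 203/4
p^(4)(0) = -8505/16
p^(5)(0) = 57409/8
So c_5 = p^(5)(0)/5! = 57409/960.

57409/960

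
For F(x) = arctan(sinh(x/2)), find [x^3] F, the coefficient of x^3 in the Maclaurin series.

-1/48

Plug the Maclaurin series of the inner function into that of the outer and collect terms.
F(0) = 0
F′(0) = 1/2
F′′(0) = 0
F′′′(0) = -1/8
So c_3 = F′′′(0)/3! = -1/48.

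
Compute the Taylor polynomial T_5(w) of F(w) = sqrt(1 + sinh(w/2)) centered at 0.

241*w^5/122880 - 31*w^4/6144 + 7*w^3/384 - w^2/32 + w/4 + 1

Compose series: expand the inner function first, then feed it into the outer expansion.
F(0) = 1
F′(0) = 1/4
F′′(0) = -1/16
F′′′(0) = 7/64
F^(4)(0) = -31/256
F^(5)(0) = 241/1024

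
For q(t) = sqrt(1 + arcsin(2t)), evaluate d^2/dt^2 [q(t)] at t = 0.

-1

Compose series: expand the inner function first, then feed it into the outer expansion.
From the series, [t^2] q = -1/2; multiply by 2! = 2 to get -1.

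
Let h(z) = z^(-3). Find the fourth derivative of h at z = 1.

From the series, [(z - 1)^4] h = 15; multiply by 4! = 24 to get 360.

360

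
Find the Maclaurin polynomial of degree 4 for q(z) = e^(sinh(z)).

5*z^4/24 + z^3/3 + z^2/2 + z + 1

Plug the Maclaurin series of the inner function into that of the outer and collect terms.
[z^0] = 1;  [z^1] = 1;  [z^2] = 1/2;  [z^3] = 1/3;  [z^4] = 5/24.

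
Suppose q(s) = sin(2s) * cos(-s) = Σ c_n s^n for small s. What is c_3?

-7/3

Expand each factor separately, then convolve coefficients.
[s^0] = 0;  [s^1] = 2;  [s^2] = 0;  [s^3] = -7/3.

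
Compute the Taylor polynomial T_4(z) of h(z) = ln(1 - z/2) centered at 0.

h(0) = 0
h′(0) = -1/2
h′′(0) = -1/4
h′′′(0) = -1/4
h^(4)(0) = -3/8

-z^4/64 - z^3/24 - z^2/8 - z/2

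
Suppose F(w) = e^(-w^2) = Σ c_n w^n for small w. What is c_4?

Compute the successive derivatives at the expansion point and divide by k!.
[w^0] = 1;  [w^1] = 0;  [w^2] = -1;  [w^3] = 0;  [w^4] = 1/2.

1/2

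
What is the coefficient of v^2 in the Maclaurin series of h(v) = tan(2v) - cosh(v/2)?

-1/8

Combine the two series term by term.
h(0) = -1
h′(0) = 2
h′′(0) = -1/4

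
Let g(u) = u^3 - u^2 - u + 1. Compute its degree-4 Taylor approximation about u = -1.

g(-1) = 0
g′(-1) = 4
g′′(-1) = -8
g′′′(-1) = 6
g^(4)(-1) = 0
Then c_k = g^(k)(-1)/k! gives each Taylor coefficient.

(u + 1)^3 - 4*(u + 1)^2 + 4*(u + 1)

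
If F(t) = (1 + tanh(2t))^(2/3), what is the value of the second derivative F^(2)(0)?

-8/9

Plug the Maclaurin series of the inner function into that of the outer and collect terms.
From the series, [t^2] F = -4/9; multiply by 2! = 2 to get -8/9.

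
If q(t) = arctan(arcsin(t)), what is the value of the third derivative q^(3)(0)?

-1

Let u equal the inner series; expand the outer function in u and truncate.
The coefficient of t^3 in the expansion is -1/6, so q′′′(0) = 3! * (-1/6) = -1.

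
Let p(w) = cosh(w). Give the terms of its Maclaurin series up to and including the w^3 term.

w^2/2 + 1

Use the known series and substitute for the argument.
p(0) = 1
p′(0) = 0
p′′(0) = 1
p′′′(0) = 0
The Taylor polynomial is Σ p^(k)(0)/k! · w^k.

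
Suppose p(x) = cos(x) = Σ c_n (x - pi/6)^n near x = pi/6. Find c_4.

p(pi/6) = sqrt(3)/2
p′(pi/6) = -1/2
p′′(pi/6) = -sqrt(3)/2
p′′′(pi/6) = 1/2
p^(4)(pi/6) = sqrt(3)/2

sqrt(3)/48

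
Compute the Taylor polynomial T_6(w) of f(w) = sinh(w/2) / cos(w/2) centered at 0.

3*w^5/320 + w^3/12 + w/2

Write the quotient as an unknown series and match coefficients against numerator = denominator · series.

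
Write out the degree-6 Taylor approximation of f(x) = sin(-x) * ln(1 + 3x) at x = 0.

Write out both Maclaurin series and multiply, keeping only the needed powers.
f(0) = 0
f′(0) = 0
f′′(0) = -6
f′′′(0) = 27
f^(4)(0) = -204
f^(5)(0) = 2340
f^(6)(0) = -33930

-377*x^6/8 + 39*x^5/2 - 17*x^4/2 + 9*x^3/2 - 3*x^2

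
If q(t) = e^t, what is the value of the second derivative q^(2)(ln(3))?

3

Use the known series and substitute for the argument.
The coefficient of (t - ln(3))^2 in the expansion is 3/2, so q′′(ln(3)) = 2! * (3/2) = 3.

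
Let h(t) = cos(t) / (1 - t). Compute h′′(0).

Expand each factor separately, then convolve coefficients.
From the series, [t^2] h = 1/2; multiply by 2! = 2 to get 1.

1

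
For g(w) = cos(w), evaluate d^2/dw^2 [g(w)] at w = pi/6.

-sqrt(3)/2

From the series, [(w - pi/6)^2] g = -sqrt(3)/4; multiply by 2! = 2 to get -sqrt(3)/2.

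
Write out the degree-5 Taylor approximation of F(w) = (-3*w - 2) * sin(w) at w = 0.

Shift and add copies of the series according to the polynomial's terms.
F(0) = 0
F′(0) = -2
F′′(0) = -6
F′′′(0) = 2
F^(4)(0) = 12
F^(5)(0) = -2
Then c_k = F^(k)(0)/k! gives each Taylor coefficient.

-w^5/60 + w^4/2 + w^3/3 - 3*w^2 - 2*w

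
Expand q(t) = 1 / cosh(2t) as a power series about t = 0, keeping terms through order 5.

10*t^4/3 - 2*t^2 + 1

Divide the numerator series by the denominator series (power-series long division).
q(0) = 1
q′(0) = 0
q′′(0) = -4
q′′′(0) = 0
q^(4)(0) = 80
q^(5)(0) = 0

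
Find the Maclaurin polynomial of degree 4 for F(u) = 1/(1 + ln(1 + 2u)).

176*u^4/3 - 56*u^3/3 + 6*u^2 - 2*u + 1

Let u equal the inner series; expand the outer function in u and truncate.
[u^0] = 1;  [u^1] = -2;  [u^2] = 6;  [u^3] = -56/3;  [u^4] = 176/3.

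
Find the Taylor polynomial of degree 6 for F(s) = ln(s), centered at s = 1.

F(1) = 0
F′(1) = 1
F′′(1) = -1
F′′′(1) = 2
F^(4)(1) = -6
F^(5)(1) = 24
F^(6)(1) = -120
Then c_k = F^(k)(1)/k! gives each Taylor coefficient.

-(s - 1)^6/6 + (s - 1)^5/5 - (s - 1)^4/4 + (s - 1)^3/3 - (s - 1)^2/2 + (s - 1)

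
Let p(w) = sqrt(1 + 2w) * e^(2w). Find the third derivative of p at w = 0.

17

Take the Cauchy product of the two expansions.
The coefficient of w^3 in the expansion is 17/6, so p′′′(0) = 3! * (17/6) = 17.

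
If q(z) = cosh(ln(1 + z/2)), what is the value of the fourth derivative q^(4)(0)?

3/4

Plug the Maclaurin series of the inner function into that of the outer and collect terms.
The coefficient of z^4 in the expansion is 1/32, so q^(4)(0) = 4! * (1/32) = 3/4.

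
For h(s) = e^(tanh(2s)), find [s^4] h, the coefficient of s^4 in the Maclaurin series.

Substitute the inner expansion into the outer series and collect powers.
h(0) = 1
h′(0) = 2
h′′(0) = 4
h′′′(0) = -8
h^(4)(0) = -112

-14/3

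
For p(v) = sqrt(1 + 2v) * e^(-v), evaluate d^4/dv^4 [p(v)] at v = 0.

Expand each factor separately, then convolve coefficients.
The coefficient of v^4 in the expansion is -3/2, so p^(4)(0) = 4! * (-3/2) = -36.

-36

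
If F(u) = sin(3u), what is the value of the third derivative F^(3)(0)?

Compute the successive derivatives at the expansion point and divide by k!.
The coefficient of u^3 in the expansion is -9/2, so F′′′(0) = 3! * (-9/2) = -27.

-27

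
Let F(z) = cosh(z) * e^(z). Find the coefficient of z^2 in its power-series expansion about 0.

Expand each factor separately, then convolve coefficients.
F(0) = 1
F′(0) = 1
F′′(0) = 2

1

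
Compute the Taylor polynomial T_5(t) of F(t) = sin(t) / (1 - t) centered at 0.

Use 1/(1 - r) = Σ r^k on the denominator, then take the Cauchy product.
[t^0] = 0;  [t^1] = 1;  [t^2] = 1;  [t^3] = 5/6;  [t^4] = 5/6;  [t^5] = 101/120.

101*t^5/120 + 5*t^4/6 + 5*t^3/6 + t^2 + t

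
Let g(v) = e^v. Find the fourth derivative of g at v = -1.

Compute the successive derivatives at the expansion point and divide by k!.
The coefficient of (v + 1)^4 in the expansion is e^(-1)/24, so g^(4)(-1) = 4! * (e^(-1)/24) = e^(-1).

e^(-1)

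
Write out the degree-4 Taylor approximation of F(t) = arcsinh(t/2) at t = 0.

-t^3/48 + t/2

F(0) = 0
F′(0) = 1/2
F′′(0) = 0
F′′′(0) = -1/8
F^(4)(0) = 0
The Taylor polynomial is Σ F^(k)(0)/k! · t^k.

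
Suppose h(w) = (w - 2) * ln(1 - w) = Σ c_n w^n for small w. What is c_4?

1/6

Distribute the polynomial across the series and collect like powers.
h(0) = 0
h′(0) = 2
h′′(0) = 0
h′′′(0) = 1
h^(4)(0) = 4
The Taylor polynomial is Σ h^(k)(0)/k! · w^k.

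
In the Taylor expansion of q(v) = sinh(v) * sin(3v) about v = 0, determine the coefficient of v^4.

Write out both Maclaurin series and multiply, keeping only the needed powers.
[v^0] = 0;  [v^1] = 0;  [v^2] = 3;  [v^3] = 0;  [v^4] = -4.

-4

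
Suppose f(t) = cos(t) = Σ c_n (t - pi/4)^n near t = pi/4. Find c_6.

[(t - pi/4)^0] = sqrt(2)/2;  [(t - pi/4)^1] = -sqrt(2)/2;  [(t - pi/4)^2] = -sqrt(2)/4;  [(t - pi/4)^3] = sqrt(2)/12;  [(t - pi/4)^4] = sqrt(2)/48;  [(t - pi/4)^5] = -sqrt(2)/240;  [(t - pi/4)^6] = -sqrt(2)/1440.

-sqrt(2)/1440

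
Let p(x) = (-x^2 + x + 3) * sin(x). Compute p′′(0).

2

Multiply each power in the prefactor through the base expansion.
The coefficient of x^2 in the expansion is 1, so p′′(0) = 2! * (1) = 2.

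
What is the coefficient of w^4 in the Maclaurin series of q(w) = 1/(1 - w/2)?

1/16

q(0) = 1
q′(0) = 1/2
q′′(0) = 1/2
q′′′(0) = 3/4
q^(4)(0) = 3/2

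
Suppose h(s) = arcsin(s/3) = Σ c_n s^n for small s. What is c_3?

h(0) = 0
h′(0) = 1/3
h′′(0) = 0
h′′′(0) = 1/27
The Taylor polynomial is Σ h^(k)(0)/k! · s^k.

1/162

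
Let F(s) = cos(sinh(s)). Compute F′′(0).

-1

Plug the Maclaurin series of the inner function into that of the outer and collect terms.
The coefficient of s^2 in the expansion is -1/2, so F′′(0) = 2! * (-1/2) = -1.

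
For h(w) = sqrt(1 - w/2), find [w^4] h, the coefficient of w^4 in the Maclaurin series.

-5/2048

h(0) = 1
h′(0) = -1/4
h′′(0) = -1/16
h′′′(0) = -3/64
h^(4)(0) = -15/256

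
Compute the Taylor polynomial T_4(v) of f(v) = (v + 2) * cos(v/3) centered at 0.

v^4/972 - v^3/18 - v^2/9 + v + 2

Shift and add copies of the series according to the polynomial's terms.
f(0) = 2
f′(0) = 1
f′′(0) = -2/9
f′′′(0) = -1/3
f^(4)(0) = 2/81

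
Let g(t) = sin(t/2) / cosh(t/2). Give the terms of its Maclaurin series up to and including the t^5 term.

3*t^5/320 - t^3/12 + t/2

Write the quotient as an unknown series and match coefficients against numerator = denominator · series.
g(0) = 0
g′(0) = 1/2
g′′(0) = 0
g′′′(0) = -1/2
g^(4)(0) = 0
g^(5)(0) = 9/8
Then c_k = g^(k)(0)/k! gives each Taylor coefficient.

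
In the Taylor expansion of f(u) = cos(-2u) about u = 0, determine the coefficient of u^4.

f(0) = 1
f′(0) = 0
f′′(0) = -4
f′′′(0) = 0
f^(4)(0) = 16
So c_4 = f^(4)(0)/4! = 2/3.

2/3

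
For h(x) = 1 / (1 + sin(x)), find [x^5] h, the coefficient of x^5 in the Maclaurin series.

Expand as Σ (-1)^k u^k with u equal to the inner function's series.
[x^0] = 1;  [x^1] = -1;  [x^2] = 1;  [x^3] = -5/6;  [x^4] = 2/3;  [x^5] = -61/120.
So c_5 = h^(5)(0)/5! = -61/120.

-61/120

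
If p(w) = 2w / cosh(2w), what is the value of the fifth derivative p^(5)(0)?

800

Divide the numerator series by the denominator series (power-series long division).
From the series, [w^5] p = 20/3; multiply by 5! = 120 to get 800.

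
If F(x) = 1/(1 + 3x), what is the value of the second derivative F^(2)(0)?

18

From the series, [x^2] F = 9; multiply by 2! = 2 to get 18.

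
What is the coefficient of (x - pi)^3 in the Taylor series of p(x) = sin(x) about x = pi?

1/6

p(pi) = 0
p′(pi) = -1
p′′(pi) = 0
p′′′(pi) = 1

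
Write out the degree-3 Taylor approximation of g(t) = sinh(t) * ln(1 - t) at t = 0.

-t^3/2 - t^2

Take the Cauchy product of the two expansions.
g(0) = 0
g′(0) = 0
g′′(0) = -2
g′′′(0) = -3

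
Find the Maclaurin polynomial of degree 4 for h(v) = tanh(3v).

-9*v^3 + 3*v

h(0) = 0
h′(0) = 3
h′′(0) = 0
h′′′(0) = -54
h^(4)(0) = 0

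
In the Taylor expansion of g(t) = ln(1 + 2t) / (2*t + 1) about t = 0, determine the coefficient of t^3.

Multiply the numerator's expansion by the denominator's geometric series.
g(0) = 0
g′(0) = 2
g′′(0) = -12
g′′′(0) = 88

44/3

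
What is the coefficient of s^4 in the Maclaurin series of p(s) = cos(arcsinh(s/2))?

Plug the Maclaurin series of the inner function into that of the outer and collect terms.
p(0) = 1
p′(0) = 0
p′′(0) = -1/4
p′′′(0) = 0
p^(4)(0) = 5/16

5/384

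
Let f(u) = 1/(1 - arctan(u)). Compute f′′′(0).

Plug the Maclaurin series of the inner function into that of the outer and collect terms.
The coefficient of u^3 in the expansion is 2/3, so f′′′(0) = 3! * (2/3) = 4.

4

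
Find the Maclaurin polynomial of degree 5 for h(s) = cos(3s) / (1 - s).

-s^5/8 - s^4/8 - 7*s^3/2 - 7*s^2/2 + s + 1

Multiply the two series term by term and collect like powers.
h(0) = 1
h′(0) = 1
h′′(0) = -7
h′′′(0) = -21
h^(4)(0) = -3
h^(5)(0) = -15
Then c_k = h^(k)(0)/k! gives each Taylor coefficient.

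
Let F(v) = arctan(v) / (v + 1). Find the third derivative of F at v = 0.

Multiply the numerator's expansion by the denominator's geometric series.
The coefficient of v^3 in the expansion is 2/3, so F′′′(0) = 3! * (2/3) = 4.

4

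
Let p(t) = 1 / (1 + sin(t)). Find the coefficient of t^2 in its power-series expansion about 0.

Expand as Σ (-1)^k u^k with u equal to the inner function's series.
So c_2 = p′′(0)/2! = 1.

1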